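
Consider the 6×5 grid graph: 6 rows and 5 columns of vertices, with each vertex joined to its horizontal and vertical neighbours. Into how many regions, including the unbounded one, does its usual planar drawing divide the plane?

The grid has V = 6·5 = 30 vertices and E = 6·4 + 5·5 = 49 edges.
F = 2 − V + E = 2 − 30 + 49 = 21.

21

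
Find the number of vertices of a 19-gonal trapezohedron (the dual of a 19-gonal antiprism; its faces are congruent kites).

40

The n-trapezohedron (dual of the n-antiprism) has V = 2·19 + 2 = 40, E = 4·19 = 76, F = 2·19 = 38.
Check: V − E + F = 40 − 76 + 38 = 2.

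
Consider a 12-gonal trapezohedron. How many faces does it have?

The n-trapezohedron (dual of the n-antiprism) has V = 2·12 + 2 = 26, E = 4·12 = 48, F = 2·12 = 24.

24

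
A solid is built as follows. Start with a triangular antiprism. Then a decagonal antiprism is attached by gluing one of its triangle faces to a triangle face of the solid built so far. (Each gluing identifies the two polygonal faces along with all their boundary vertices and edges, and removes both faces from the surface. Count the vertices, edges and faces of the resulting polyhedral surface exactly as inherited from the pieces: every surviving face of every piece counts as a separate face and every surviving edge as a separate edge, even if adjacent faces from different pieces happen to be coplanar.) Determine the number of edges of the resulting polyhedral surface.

A triangular antiprism: V=6, E=12, F=8.
Attach a decagonal antiprism (V=20, E=40, F=22) along a 3-gon: merge 3 vertices and 3 edges, delete both glued faces → V=23, E=49, F=28.
Check: V − E + F = 23 − 49 + 28 = 2.

49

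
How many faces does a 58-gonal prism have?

60

A prism on an n-gon has two n-gon bases and n rectangular sides: V = 2·58 = 116, E = 3·58 = 174, F = 58 + 2 = 60.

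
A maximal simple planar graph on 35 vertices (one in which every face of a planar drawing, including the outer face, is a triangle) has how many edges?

99

In a plane triangulation 3F = 2E and V − E + F = 2, so E = 3V − 6 = 3·35 − 6 = 99.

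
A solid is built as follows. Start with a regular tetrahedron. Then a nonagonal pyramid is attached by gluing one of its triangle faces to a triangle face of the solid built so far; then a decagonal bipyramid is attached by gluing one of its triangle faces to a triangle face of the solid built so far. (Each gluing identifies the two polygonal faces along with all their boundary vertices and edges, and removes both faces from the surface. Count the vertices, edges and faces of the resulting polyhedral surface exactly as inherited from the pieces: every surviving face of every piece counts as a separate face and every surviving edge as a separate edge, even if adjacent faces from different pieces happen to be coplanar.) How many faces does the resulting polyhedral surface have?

A regular tetrahedron: V=4, E=6, F=4.
Attach a nonagonal pyramid (V=10, E=18, F=10) along a 3-gon: merge 3 vertices and 3 edges, delete both glued faces → V=11, E=21, F=12.
Attach a decagonal bipyramid (V=12, E=30, F=20) along a 3-gon: merge 3 vertices and 3 edges, delete both glued faces → V=20, E=48, F=30.
Check: V − E + F = 20 − 48 + 30 = 2.

30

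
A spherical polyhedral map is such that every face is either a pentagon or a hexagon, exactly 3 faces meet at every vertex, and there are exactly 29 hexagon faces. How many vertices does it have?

Let x be the number of pentagons; then F = 29 + x.
Edge–face incidences: 2E = 6·29 + 5·x = 174 + 5x.
Every vertex has degree 3, so 3V = 2E.
Euler: V − E + F = 2 ⇒ (2E)/3 − E + (29 + x) = 2.
Multiply by 6: 2·(2E) − 3·(2E) + 6·(29 + x) = 12, i.e. 174 + 6x − (174 + 5x) = 12.
Collecting terms: x = 12.
Then 2E = 174 + 5·12 = 234, so E = 117, V = 2E/3 = 78, F = 29 + 12 = 41.

78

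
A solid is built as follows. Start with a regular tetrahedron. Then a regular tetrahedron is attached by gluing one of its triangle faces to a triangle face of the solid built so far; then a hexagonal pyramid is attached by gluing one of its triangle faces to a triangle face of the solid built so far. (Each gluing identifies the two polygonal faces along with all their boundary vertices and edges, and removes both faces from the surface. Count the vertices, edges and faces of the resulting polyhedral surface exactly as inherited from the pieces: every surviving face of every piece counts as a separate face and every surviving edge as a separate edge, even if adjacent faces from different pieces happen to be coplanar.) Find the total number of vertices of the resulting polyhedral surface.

9

A regular tetrahedron: V=4, E=6, F=4.
Attach a regular tetrahedron (V=4, E=6, F=4) along a 3-gon: merge 3 vertices and 3 edges, delete both glued faces → V=5, E=9, F=6.
Attach a hexagonal pyramid (V=7, E=12, F=7) along a 3-gon: merge 3 vertices and 3 edges, delete both glued faces → V=9, E=18, F=11.
Check: V − E + F = 9 − 18 + 11 = 2.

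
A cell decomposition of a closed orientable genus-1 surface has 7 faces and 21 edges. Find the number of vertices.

14

For a closed orientable surface of genus 1, χ = 2 − 2·1 = 0.
V = 0 + E − F = 0 + 21 − 7 = 14.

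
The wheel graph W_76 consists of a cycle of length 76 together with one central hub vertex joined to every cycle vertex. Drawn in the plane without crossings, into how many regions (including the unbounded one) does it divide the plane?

77

W_76 has V = 76 + 1 = 77 vertices and E = 2·76 = 152 edges.
By Euler's formula F = 2 − V + E = 2 − 77 + 152 = 77.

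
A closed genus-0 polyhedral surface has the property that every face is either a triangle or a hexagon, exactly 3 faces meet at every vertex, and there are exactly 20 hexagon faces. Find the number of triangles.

Let x be the number of triangles; then F = 20 + x.
Edge–face incidences: 2E = 6·20 + 3·x = 120 + 3x.
Every vertex has degree 3, so 3V = 2E.
Euler: V − E + F = 2 ⇒ (2E)/3 − E + (20 + x) = 2.
Multiply by 6: 2·(2E) − 3·(2E) + 6·(20 + x) = 12, i.e. 120 + 6x − (120 + 3x) = 12.
Collecting terms: 3x = 12, so x = 4.
Then 2E = 120 + 3·4 = 132, so E = 66, V = 2E/3 = 44, F = 20 + 4 = 24.

4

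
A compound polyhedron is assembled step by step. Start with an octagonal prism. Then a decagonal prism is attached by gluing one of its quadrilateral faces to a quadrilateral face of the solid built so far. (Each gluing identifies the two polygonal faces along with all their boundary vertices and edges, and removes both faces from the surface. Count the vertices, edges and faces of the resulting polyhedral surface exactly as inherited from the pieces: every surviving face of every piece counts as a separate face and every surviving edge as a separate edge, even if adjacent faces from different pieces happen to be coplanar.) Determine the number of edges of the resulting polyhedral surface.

An octagonal prism: V=16, E=24, F=10.
Attach a decagonal prism (V=20, E=30, F=12) along a 4-gon: merge 4 vertices and 4 edges, delete both glued faces → V=32, E=50, F=20.
Check: V − E + F = 32 − 50 + 20 = 2.

50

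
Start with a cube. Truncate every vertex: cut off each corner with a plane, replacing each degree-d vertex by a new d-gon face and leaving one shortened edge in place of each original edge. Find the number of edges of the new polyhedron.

36

The base solid has V = 8, E = 12, F = 6.
Truncation replaces each original edge-end by a new vertex, so V′ = 2E = 24.
Each original edge survives, and each old vertex of degree d contributes d new edges; summing degrees gives Σd = 2E, so E′ = E + 2E = 3E = 36.
Each original face survives and each original vertex becomes one new face: F′ = F + V = 14.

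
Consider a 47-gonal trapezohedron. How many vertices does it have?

96

The n-trapezohedron (dual of the n-antiprism) has V = 2·47 + 2 = 96, E = 4·47 = 188, F = 2·47 = 94.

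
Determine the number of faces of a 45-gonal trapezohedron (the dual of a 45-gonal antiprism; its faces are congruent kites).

90

The n-trapezohedron (dual of the n-antiprism) has V = 2·45 + 2 = 92, E = 4·45 = 180, F = 2·45 = 90.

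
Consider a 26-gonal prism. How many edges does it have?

A prism on an n-gon has two n-gon bases and n rectangular sides: V = 2·26 = 52, E = 3·26 = 78, F = 26 + 2 = 28.

78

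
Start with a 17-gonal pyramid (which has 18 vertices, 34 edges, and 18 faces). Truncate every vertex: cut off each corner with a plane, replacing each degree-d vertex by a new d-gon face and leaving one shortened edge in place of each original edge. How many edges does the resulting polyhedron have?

102

Truncation replaces each original edge-end by a new vertex, so V′ = 2E = 68.
Each original edge survives, and each old vertex of degree d contributes d new edges; summing degrees gives Σd = 2E, so E′ = E + 2E = 3E = 102.
Each original face survives and each original vertex becomes one new face: F′ = F + V = 36.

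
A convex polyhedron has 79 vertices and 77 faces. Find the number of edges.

154

Here V − E + F = 2.
E = V + F − (2) = 79 + 77 − (2) = 154.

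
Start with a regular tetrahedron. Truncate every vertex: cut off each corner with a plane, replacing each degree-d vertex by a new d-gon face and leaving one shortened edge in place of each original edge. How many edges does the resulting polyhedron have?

18

The base solid has V = 4, E = 6, F = 4.
Truncation replaces each original edge-end by a new vertex, so V′ = 2E = 12.
Each original edge survives, and each old vertex of degree d contributes d new edges; summing degrees gives Σd = 2E, so E′ = E + 2E = 3E = 18.
Each original face survives and each original vertex becomes one new face: F′ = F + V = 8.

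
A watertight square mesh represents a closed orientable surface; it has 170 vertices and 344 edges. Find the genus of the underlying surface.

Every face is a square and each edge borders two faces, so 4F = 2·344, giving F = 172.
χ = V − E + F = 170 − 344 + 172 = -2.
For a closed orientable surface χ = 2 − 2g, so g = (2 − (-2))/2 = 2.

2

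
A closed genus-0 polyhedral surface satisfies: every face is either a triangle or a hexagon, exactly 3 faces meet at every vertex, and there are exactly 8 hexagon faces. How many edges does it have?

30

Let x be the number of triangles; then F = 8 + x.
Edge–face incidences: 2E = 6·8 + 3·x = 48 + 3x.
Every vertex has degree 3, so 3V = 2E.
Euler: V − E + F = 2 ⇒ (2E)/3 − E + (8 + x) = 2.
Multiply by 6: 2·(2E) − 3·(2E) + 6·(8 + x) = 12, i.e. 48 + 6x − (48 + 3x) = 12.
Collecting terms: 3x = 12, so x = 4.
Then 2E = 48 + 3·4 = 60, so E = 30, V = 2E/3 = 20, F = 8 + 4 = 12.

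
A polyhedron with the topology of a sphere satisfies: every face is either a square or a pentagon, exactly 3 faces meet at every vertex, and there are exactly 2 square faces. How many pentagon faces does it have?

Let x be the number of pentagons; then F = 2 + x.
Edge–face incidences: 2E = 4·2 + 5·x = 8 + 5x.
Every vertex has degree 3, so 3V = 2E.
Euler: V − E + F = 2 ⇒ (2E)/3 − E + (2 + x) = 2.
Multiply by 6: 2·(2E) − 3·(2E) + 6·(2 + x) = 12, i.e. 12 + 6x − (8 + 5x) = 12.
Collecting terms: x + 4 = 12, so x = 8.
Then 2E = 8 + 5·8 = 48, so E = 24, V = 2E/3 = 16, F = 2 + 8 = 10.

8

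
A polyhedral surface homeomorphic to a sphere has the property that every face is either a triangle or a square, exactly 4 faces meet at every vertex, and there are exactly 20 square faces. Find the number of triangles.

Let x be the number of triangles; then F = 20 + x.
Edge–face incidences: 2E = 4·20 + 3·x = 80 + 3x.
Every vertex has degree 4, so 4V = 2E.
Euler: V − E + F = 2 ⇒ (2E)/4 − E + (20 + x) = 2.
Multiply by 8: 2·(2E) − 4·(2E) + 8·(20 + x) = 16, i.e. 160 + 8x − 2·(80 + 3x) = 16.
Collecting terms: 2x = 16, so x = 8.
Then 2E = 80 + 3·8 = 104, so E = 52, V = 2E/4 = 26, F = 20 + 8 = 28.

8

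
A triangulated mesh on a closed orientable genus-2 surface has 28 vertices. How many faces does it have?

χ = 2 − 2·2 = -2, and every face is a triangle so 3F = 2E.
V − E + F = -2 with E = 3F/2 gives 28 − (3/2 − 1)·F = -2, so F = 60 and E = 90.

60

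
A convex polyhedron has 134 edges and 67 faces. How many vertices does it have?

69

Here V − E + F = 2.
V = 2 + E − F = 2 + 134 − 67 = 69.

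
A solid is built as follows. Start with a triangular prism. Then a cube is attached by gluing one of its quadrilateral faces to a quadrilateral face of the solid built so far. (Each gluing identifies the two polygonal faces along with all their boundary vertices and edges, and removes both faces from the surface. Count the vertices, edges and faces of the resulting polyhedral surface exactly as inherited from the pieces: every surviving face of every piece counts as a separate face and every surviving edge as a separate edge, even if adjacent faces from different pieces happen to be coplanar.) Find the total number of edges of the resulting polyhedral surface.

17

A triangular prism: V=6, E=9, F=5.
Attach a cube (V=8, E=12, F=6) along a 4-gon: merge 4 vertices and 4 edges, delete both glued faces → V=10, E=17, F=9.
Check: V − E + F = 10 − 17 + 9 = 2.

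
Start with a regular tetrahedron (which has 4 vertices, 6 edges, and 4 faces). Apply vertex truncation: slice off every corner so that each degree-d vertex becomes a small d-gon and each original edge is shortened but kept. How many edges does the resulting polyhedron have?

Truncation replaces each original edge-end by a new vertex, so V′ = 2E = 12.
Each original edge survives, and each old vertex of degree d contributes d new edges; summing degrees gives Σd = 2E, so E′ = E + 2E = 3E = 18.
Each original face survives and each original vertex becomes one new face: F′ = F + V = 8.

18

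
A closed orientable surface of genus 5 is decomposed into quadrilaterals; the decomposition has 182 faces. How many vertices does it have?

χ = 2 − 2·5 = -8, and every face is a square so 4F = 2E.
E = 4·182/2 = 364. Then V = -8 + E − F = -8 + 364 − 182 = 174.

174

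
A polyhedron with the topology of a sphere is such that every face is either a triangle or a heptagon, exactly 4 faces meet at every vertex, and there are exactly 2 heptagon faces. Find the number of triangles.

Let x be the number of triangles; then F = 2 + x.
Edge–face incidences: 2E = 7·2 + 3·x = 14 + 3x.
Every vertex has degree 4, so 4V = 2E.
Euler: V − E + F = 2 ⇒ (2E)/4 − E + (2 + x) = 2.
Multiply by 8: 2·(2E) − 4·(2E) + 8·(2 + x) = 16, i.e. 16 + 8x − 2·(14 + 3x) = 16.
Collecting terms: 2x − 12 = 16, so 2x = 28, so x = 14.
Then 2E = 14 + 3·14 = 56, so E = 28, V = 2E/4 = 14, F = 2 + 14 = 16.

14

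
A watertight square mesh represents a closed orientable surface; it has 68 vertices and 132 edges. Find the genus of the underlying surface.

Every face is a square and each edge borders two faces, so 4F = 2·132, giving F = 66.
χ = V − E + F = 68 − 132 + 66 = 2.
For a closed orientable surface χ = 2 − 2g, so g = (2 − (2))/2 = 0.

0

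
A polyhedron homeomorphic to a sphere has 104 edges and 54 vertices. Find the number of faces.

52

Here V − E + F = 2.
F = 2 − V + E = 2 − 54 + 104 = 52.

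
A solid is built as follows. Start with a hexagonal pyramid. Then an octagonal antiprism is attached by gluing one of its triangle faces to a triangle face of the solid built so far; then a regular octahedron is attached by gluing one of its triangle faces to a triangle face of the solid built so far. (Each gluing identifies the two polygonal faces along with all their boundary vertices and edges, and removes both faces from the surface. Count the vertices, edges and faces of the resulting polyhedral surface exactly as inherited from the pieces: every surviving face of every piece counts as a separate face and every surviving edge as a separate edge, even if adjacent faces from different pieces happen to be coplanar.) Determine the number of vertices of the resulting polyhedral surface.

23

A hexagonal pyramid: V=7, E=12, F=7.
Attach an octagonal antiprism (V=16, E=32, F=18) along a 3-gon: merge 3 vertices and 3 edges, delete both glued faces → V=20, E=41, F=23.
Attach a regular octahedron (V=6, E=12, F=8) along a 3-gon: merge 3 vertices and 3 edges, delete both glued faces → V=23, E=50, F=29.
Check: V − E + F = 23 − 50 + 29 = 2.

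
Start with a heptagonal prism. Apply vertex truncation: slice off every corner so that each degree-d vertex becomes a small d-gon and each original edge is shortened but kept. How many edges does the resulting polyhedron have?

63

The base solid has V = 14, E = 21, F = 9.
Truncation replaces each original edge-end by a new vertex, so V′ = 2E = 42.
Each original edge survives, and each old vertex of degree d contributes d new edges; summing degrees gives Σd = 2E, so E′ = E + 2E = 3E = 63.
Each original face survives and each original vertex becomes one new face: F′ = F + V = 23.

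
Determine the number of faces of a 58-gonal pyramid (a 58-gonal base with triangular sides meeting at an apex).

59

A pyramid on an n-gon base has one n-gon and n triangles: V = 58 + 1 = 59, E = 2·58 = 116, F = 58 + 1 = 59.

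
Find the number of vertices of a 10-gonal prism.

20

A prism on an n-gon has two n-gon bases and n rectangular sides: V = 2·10 = 20, E = 3·10 = 30, F = 10 + 2 = 12.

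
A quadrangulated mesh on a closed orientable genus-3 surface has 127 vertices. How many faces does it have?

χ = 2 − 2·3 = -4, and every face is a square so 4F = 2E.
V − E + F = -4 with E = 4F/2 gives 127 − (4/2 − 1)·F = -4, so F = 131 and E = 262.

131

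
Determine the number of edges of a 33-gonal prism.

A prism on an n-gon has two n-gon bases and n rectangular sides: V = 2·33 = 66, E = 3·33 = 99, F = 33 + 2 = 35.

99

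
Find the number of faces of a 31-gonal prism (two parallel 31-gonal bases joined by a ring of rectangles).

A prism on an n-gon has two n-gon bases and n rectangular sides: V = 2·31 = 62, E = 3·31 = 93, F = 31 + 2 = 33.
Check: V − E + F = 62 − 93 + 33 = 2.

33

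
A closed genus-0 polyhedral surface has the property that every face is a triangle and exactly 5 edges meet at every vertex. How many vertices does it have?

12

Each face has 3 edges and each edge borders two faces, so 2E = 3F.
Each vertex has degree 5, so 5V = 2E and hence V = 3F/5.
Euler: V − E + F = 2 ⇒ (3F/5) − (3F/2) + F = 2.
Multiply by 10: (6 − 15 + 10)F = 20, i.e. 1F = 20.
So F = 20, E = 3·20/2 = 30, V = 3·20/5 = 12.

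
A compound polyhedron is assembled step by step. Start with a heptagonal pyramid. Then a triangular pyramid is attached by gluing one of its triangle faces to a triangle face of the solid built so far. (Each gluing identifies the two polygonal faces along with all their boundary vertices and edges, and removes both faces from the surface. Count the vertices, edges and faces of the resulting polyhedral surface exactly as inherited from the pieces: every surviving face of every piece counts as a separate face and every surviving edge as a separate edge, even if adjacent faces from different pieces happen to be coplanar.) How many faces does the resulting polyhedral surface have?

10

A heptagonal pyramid: V=8, E=14, F=8.
Attach a triangular pyramid (V=4, E=6, F=4) along a 3-gon: merge 3 vertices and 3 edges, delete both glued faces → V=9, E=17, F=10.
Check: V − E + F = 9 − 17 + 10 = 2.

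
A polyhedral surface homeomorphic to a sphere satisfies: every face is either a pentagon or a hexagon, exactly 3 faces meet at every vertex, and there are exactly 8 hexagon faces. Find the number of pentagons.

12

Let x be the number of pentagons; then F = 8 + x.
Edge–face incidences: 2E = 6·8 + 5·x = 48 + 5x.
Every vertex has degree 3, so 3V = 2E.
Euler: V − E + F = 2 ⇒ (2E)/3 − E + (8 + x) = 2.
Multiply by 6: 2·(2E) − 3·(2E) + 6·(8 + x) = 12, i.e. 48 + 6x − (48 + 5x) = 12.
Collecting terms: x = 12.
Then 2E = 48 + 5·12 = 108, so E = 54, V = 2E/3 = 36, F = 8 + 12 = 20.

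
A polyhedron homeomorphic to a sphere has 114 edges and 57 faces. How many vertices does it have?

59

Here V − E + F = 2.
V = 2 + E − F = 2 + 114 − 57 = 59.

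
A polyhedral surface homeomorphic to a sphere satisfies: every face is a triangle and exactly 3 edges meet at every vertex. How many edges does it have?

Each face has 3 edges and each edge borders two faces, so 2E = 3F.
Each vertex has degree 3, so 3V = 2E and hence V = 3F/3.
Euler: V − E + F = 2 ⇒ (3F/3) − (3F/2) + F = 2.
Multiply by 6: (6 − 9 + 6)F = 12, i.e. 3F = 12.
So F = 4, E = 3·4/2 = 6, V = 3·4/3 = 4.

6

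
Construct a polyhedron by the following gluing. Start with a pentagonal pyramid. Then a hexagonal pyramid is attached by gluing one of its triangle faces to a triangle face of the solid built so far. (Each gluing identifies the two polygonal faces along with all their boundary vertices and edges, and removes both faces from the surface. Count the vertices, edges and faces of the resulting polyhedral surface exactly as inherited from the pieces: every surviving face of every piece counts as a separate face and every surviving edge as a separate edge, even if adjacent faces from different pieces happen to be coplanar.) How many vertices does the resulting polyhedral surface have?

10

A pentagonal pyramid: V=6, E=10, F=6.
Attach a hexagonal pyramid (V=7, E=12, F=7) along a 3-gon: merge 3 vertices and 3 edges, delete both glued faces → V=10, E=19, F=11.
Check: V − E + F = 10 − 19 + 11 = 2.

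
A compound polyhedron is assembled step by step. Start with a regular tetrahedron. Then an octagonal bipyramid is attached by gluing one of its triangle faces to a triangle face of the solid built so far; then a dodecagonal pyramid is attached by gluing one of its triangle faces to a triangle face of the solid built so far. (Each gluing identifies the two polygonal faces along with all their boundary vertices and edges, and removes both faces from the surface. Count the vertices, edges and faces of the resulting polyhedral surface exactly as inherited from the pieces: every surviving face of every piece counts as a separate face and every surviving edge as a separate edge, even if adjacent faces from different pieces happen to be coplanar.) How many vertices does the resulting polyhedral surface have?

21

A regular tetrahedron: V=4, E=6, F=4.
Attach an octagonal bipyramid (V=10, E=24, F=16) along a 3-gon: merge 3 vertices and 3 edges, delete both glued faces → V=11, E=27, F=18.
Attach a dodecagonal pyramid (V=13, E=24, F=13) along a 3-gon: merge 3 vertices and 3 edges, delete both glued faces → V=21, E=48, F=29.
Check: V − E + F = 21 − 48 + 29 = 2.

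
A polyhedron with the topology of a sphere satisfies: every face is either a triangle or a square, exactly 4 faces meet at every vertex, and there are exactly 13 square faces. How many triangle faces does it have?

8

Let x be the number of triangles; then F = 13 + x.
Edge–face incidences: 2E = 4·13 + 3·x = 52 + 3x.
Every vertex has degree 4, so 4V = 2E.
Euler: V − E + F = 2 ⇒ (2E)/4 − E + (13 + x) = 2.
Multiply by 8: 2·(2E) − 4·(2E) + 8·(13 + x) = 16, i.e. 104 + 8x − 2·(52 + 3x) = 16.
Collecting terms: 2x = 16, so x = 8.
Then 2E = 52 + 3·8 = 76, so E = 38, V = 2E/4 = 19, F = 13 + 8 = 21.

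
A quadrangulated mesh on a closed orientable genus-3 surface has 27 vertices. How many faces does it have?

χ = 2 − 2·3 = -4, and every face is a square so 4F = 2E.
V − E + F = -4 with E = 4F/2 gives 27 − (4/2 − 1)·F = -4, so F = 31 and E = 62.

31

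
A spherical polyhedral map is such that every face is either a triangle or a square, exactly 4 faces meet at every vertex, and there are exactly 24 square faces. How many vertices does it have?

Let x be the number of triangles; then F = 24 + x.
Edge–face incidences: 2E = 4·24 + 3·x = 96 + 3x.
Every vertex has degree 4, so 4V = 2E.
Euler: V − E + F = 2 ⇒ (2E)/4 − E + (24 + x) = 2.
Multiply by 8: 2·(2E) − 4·(2E) + 8·(24 + x) = 16, i.e. 192 + 8x − 2·(96 + 3x) = 16.
Collecting terms: 2x = 16, so x = 8.
Then 2E = 96 + 3·8 = 120, so E = 60, V = 2E/4 = 30, F = 24 + 8 = 32.

30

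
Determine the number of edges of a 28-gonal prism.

84

A prism on an n-gon has two n-gon bases and n rectangular sides: V = 2·28 = 56, E = 3·28 = 84, F = 28 + 2 = 30.
Check: V − E + F = 56 − 84 + 30 = 2.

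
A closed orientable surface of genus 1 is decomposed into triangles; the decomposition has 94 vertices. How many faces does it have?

188

χ = 2 − 2·1 = 0, and every face is a triangle so 3F = 2E.
V − E + F = 0 with E = 3F/2 gives 94 − (3/2 − 1)·F = 0, so F = 188 and E = 282.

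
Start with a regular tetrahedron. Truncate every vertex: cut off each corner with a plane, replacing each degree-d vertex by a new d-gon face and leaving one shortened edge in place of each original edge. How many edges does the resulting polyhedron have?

The base solid has V = 4, E = 6, F = 4.
Truncation replaces each original edge-end by a new vertex, so V′ = 2E = 12.
Each original edge survives, and each old vertex of degree d contributes d new edges; summing degrees gives Σd = 2E, so E′ = E + 2E = 3E = 18.
Each original face survives and each original vertex becomes one new face: F′ = F + V = 8.

18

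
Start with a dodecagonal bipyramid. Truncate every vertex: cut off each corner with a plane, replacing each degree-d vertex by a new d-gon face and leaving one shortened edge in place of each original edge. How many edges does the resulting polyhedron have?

The base solid has V = 14, E = 36, F = 24.
Truncation replaces each original edge-end by a new vertex, so V′ = 2E = 72.
Each original edge survives, and each old vertex of degree d contributes d new edges; summing degrees gives Σd = 2E, so E′ = E + 2E = 3E = 108.
Each original face survives and each original vertex becomes one new face: F′ = F + V = 38.

108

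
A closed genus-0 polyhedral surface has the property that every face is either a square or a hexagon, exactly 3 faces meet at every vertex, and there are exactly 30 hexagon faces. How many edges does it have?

102

Let x be the number of squares; then F = 30 + x.
Edge–face incidences: 2E = 6·30 + 4·x = 180 + 4x.
Every vertex has degree 3, so 3V = 2E.
Euler: V − E + F = 2 ⇒ (2E)/3 − E + (30 + x) = 2.
Multiply by 6: 2·(2E) − 3·(2E) + 6·(30 + x) = 12, i.e. 180 + 6x − (180 + 4x) = 12.
Collecting terms: 2x = 12, so x = 6.
Then 2E = 180 + 4·6 = 204, so E = 102, V = 2E/3 = 68, F = 30 + 6 = 36.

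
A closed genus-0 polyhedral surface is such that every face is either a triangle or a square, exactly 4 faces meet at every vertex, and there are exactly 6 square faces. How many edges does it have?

24

Let x be the number of triangles; then F = 6 + x.
Edge–face incidences: 2E = 4·6 + 3·x = 24 + 3x.
Every vertex has degree 4, so 4V = 2E.
Euler: V − E + F = 2 ⇒ (2E)/4 − E + (6 + x) = 2.
Multiply by 8: 2·(2E) − 4·(2E) + 8·(6 + x) = 16, i.e. 48 + 8x − 2·(24 + 3x) = 16.
Collecting terms: 2x = 16, so x = 8.
Then 2E = 24 + 3·8 = 48, so E = 24, V = 2E/4 = 12, F = 6 + 8 = 14.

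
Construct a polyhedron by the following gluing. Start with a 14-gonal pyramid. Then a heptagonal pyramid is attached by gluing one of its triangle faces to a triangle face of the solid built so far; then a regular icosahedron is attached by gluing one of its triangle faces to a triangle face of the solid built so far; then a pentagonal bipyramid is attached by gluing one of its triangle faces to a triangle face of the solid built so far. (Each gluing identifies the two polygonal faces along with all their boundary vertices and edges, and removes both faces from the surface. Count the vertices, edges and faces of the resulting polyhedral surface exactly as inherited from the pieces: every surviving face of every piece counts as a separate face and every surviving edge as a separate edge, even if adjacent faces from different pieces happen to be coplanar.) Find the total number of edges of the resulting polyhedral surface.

78

A 14-gonal pyramid: V=15, E=28, F=15.
Attach a heptagonal pyramid (V=8, E=14, F=8) along a 3-gon: merge 3 vertices and 3 edges, delete both glued faces → V=20, E=39, F=21.
Attach a regular icosahedron (V=12, E=30, F=20) along a 3-gon: merge 3 vertices and 3 edges, delete both glued faces → V=29, E=66, F=39.
Attach a pentagonal bipyramid (V=7, E=15, F=10) along a 3-gon: merge 3 vertices and 3 edges, delete both glued faces → V=33, E=78, F=47.
Check: V − E + F = 33 − 78 + 47 = 2.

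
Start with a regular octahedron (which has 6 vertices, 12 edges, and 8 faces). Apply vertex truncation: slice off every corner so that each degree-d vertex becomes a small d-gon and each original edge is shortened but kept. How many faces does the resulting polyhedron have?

14

Truncation replaces each original edge-end by a new vertex, so V′ = 2E = 24.
Each original edge survives, and each old vertex of degree d contributes d new edges; summing degrees gives Σd = 2E, so E′ = E + 2E = 3E = 36.
Each original face survives and each original vertex becomes one new face: F′ = F + V = 14.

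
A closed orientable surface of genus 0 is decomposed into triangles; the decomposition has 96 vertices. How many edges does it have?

χ = 2 − 2·0 = 2, and every face is a triangle so 3F = 2E.
V − E + F = 2 with E = 3F/2 gives 96 − (3/2 − 1)·F = 2, so F = 188 and E = 282.

282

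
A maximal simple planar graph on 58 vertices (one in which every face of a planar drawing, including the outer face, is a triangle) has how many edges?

In a plane triangulation 3F = 2E and V − E + F = 2, so E = 3V − 6 = 3·58 − 6 = 168.

168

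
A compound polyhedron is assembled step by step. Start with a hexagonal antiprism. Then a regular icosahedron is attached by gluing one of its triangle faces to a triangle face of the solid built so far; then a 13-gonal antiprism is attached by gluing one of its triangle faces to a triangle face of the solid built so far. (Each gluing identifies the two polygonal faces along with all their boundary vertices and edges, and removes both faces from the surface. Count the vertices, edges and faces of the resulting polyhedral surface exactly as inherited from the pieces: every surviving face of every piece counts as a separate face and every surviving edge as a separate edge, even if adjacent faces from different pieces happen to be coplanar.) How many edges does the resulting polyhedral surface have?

A hexagonal antiprism: V=12, E=24, F=14.
Attach a regular icosahedron (V=12, E=30, F=20) along a 3-gon: merge 3 vertices and 3 edges, delete both glued faces → V=21, E=51, F=32.
Attach a 13-gonal antiprism (V=26, E=52, F=28) along a 3-gon: merge 3 vertices and 3 edges, delete both glued faces → V=44, E=100, F=58.
Check: V − E + F = 44 − 100 + 58 = 2.

100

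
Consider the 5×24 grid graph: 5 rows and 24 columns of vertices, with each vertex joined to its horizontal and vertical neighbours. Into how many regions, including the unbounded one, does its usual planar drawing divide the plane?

93

The grid has V = 5·24 = 120 vertices and E = 5·23 + 24·4 = 211 edges.
F = 2 − V + E = 2 − 120 + 211 = 93.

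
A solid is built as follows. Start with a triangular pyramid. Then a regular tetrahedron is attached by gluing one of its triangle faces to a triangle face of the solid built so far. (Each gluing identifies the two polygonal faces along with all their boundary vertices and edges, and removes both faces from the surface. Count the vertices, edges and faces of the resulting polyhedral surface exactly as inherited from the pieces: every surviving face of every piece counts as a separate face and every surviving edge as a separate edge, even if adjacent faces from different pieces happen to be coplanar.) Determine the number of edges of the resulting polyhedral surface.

9

A triangular pyramid: V=4, E=6, F=4.
Attach a regular tetrahedron (V=4, E=6, F=4) along a 3-gon: merge 3 vertices and 3 edges, delete both glued faces → V=5, E=9, F=6.
Check: V − E + F = 5 − 9 + 6 = 2.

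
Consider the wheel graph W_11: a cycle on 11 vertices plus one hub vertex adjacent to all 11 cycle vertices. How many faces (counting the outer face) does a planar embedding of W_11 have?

12

W_11 has V = 11 + 1 = 12 vertices and E = 2·11 = 22 edges.
By Euler's formula F = 2 − V + E = 2 − 12 + 22 = 12.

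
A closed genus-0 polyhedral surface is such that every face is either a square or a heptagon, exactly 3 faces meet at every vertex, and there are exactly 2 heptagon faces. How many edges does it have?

21

Let x be the number of squares; then F = 2 + x.
Edge–face incidences: 2E = 7·2 + 4·x = 14 + 4x.
Every vertex has degree 3, so 3V = 2E.
Euler: V − E + F = 2 ⇒ (2E)/3 − E + (2 + x) = 2.
Multiply by 6: 2·(2E) − 3·(2E) + 6·(2 + x) = 12, i.e. 12 + 6x − (14 + 4x) = 12.
Collecting terms: 2x − 2 = 12, so 2x = 14, so x = 7.
Then 2E = 14 + 4·7 = 42, so E = 21, V = 2E/3 = 14, F = 2 + 7 = 9.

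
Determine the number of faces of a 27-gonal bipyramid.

54

A bipyramid over an n-gon has 2n triangular faces and n + 2 vertices: V = 27 + 2 = 29, E = 3·27 = 81, F = 2·27 = 54.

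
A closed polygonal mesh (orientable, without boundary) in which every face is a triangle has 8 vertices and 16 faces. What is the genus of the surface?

1

Every face is a triangle, so 2E = 3·16 = 48, giving E = 24.
χ = V − E + F = 8 − 24 + 16 = 0.
For a closed orientable surface χ = 2 − 2g, so g = (2 − (0))/2 = 1.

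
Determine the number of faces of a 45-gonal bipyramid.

A bipyramid over an n-gon has 2n triangular faces and n + 2 vertices: V = 45 + 2 = 47, E = 3·45 = 135, F = 2·45 = 90.

90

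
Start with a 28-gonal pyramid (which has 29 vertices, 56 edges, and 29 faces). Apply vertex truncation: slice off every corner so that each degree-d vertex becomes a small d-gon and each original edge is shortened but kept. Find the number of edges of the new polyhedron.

168

Truncation replaces each original edge-end by a new vertex, so V′ = 2E = 112.
Each original edge survives, and each old vertex of degree d contributes d new edges; summing degrees gives Σd = 2E, so E′ = E + 2E = 3E = 168.
Each original face survives and each original vertex becomes one new face: F′ = F + V = 58.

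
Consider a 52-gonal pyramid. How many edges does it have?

A pyramid on an n-gon base has one n-gon and n triangles: V = 52 + 1 = 53, E = 2·52 = 104, F = 52 + 1 = 53.

104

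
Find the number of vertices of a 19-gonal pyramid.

20

A pyramid on an n-gon base has one n-gon and n triangles: V = 19 + 1 = 20, E = 2·19 = 38, F = 19 + 1 = 20.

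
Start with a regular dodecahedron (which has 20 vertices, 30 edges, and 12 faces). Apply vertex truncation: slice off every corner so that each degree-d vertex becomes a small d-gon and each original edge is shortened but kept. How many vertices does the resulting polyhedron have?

60

Truncation replaces each original edge-end by a new vertex, so V′ = 2E = 60.
Each original edge survives, and each old vertex of degree d contributes d new edges; summing degrees gives Σd = 2E, so E′ = E + 2E = 3E = 90.
Each original face survives and each original vertex becomes one new face: F′ = F + V = 32.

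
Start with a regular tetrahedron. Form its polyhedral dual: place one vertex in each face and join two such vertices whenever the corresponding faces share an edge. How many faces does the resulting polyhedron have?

The base solid has V = 4, E = 6, F = 4.
The dual swaps V and F and preserves E: V′ = F = 4, E′ = E = 6, F′ = V = 4.

4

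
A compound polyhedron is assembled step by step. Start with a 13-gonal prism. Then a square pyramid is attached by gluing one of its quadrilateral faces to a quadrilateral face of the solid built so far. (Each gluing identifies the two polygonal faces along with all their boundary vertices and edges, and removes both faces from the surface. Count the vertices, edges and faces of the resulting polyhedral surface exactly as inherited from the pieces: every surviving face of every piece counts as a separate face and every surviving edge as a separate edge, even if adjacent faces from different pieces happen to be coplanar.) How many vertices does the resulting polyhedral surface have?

A 13-gonal prism: V=26, E=39, F=15.
Attach a square pyramid (V=5, E=8, F=5) along a 4-gon: merge 4 vertices and 4 edges, delete both glued faces → V=27, E=43, F=18.
Check: V − E + F = 27 − 43 + 18 = 2.

27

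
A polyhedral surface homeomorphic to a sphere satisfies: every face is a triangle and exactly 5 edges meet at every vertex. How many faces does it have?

20

Each face has 3 edges and each edge borders two faces, so 2E = 3F.
Each vertex has degree 5, so 5V = 2E and hence V = 3F/5.
Euler: V − E + F = 2 ⇒ (3F/5) − (3F/2) + F = 2.
Multiply by 10: (6 − 15 + 10)F = 20, i.e. 1F = 20.
So F = 20, E = 3·20/2 = 30, V = 3·20/5 = 12.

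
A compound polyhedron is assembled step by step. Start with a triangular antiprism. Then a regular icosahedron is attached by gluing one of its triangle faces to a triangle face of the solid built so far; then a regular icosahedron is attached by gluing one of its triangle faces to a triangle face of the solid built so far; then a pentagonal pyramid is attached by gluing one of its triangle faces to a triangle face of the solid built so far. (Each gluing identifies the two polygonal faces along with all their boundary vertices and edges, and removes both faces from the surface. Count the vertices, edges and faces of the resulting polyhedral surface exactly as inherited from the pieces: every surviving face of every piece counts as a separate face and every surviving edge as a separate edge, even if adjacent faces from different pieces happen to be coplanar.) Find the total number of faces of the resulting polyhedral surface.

A triangular antiprism: V=6, E=12, F=8.
Attach a regular icosahedron (V=12, E=30, F=20) along a 3-gon: merge 3 vertices and 3 edges, delete both glued faces → V=15, E=39, F=26.
Attach a regular icosahedron (V=12, E=30, F=20) along a 3-gon: merge 3 vertices and 3 edges, delete both glued faces → V=24, E=66, F=44.
Attach a pentagonal pyramid (V=6, E=10, F=6) along a 3-gon: merge 3 vertices and 3 edges, delete both glued faces → V=27, E=73, F=48.
Check: V − E + F = 27 − 73 + 48 = 2.

48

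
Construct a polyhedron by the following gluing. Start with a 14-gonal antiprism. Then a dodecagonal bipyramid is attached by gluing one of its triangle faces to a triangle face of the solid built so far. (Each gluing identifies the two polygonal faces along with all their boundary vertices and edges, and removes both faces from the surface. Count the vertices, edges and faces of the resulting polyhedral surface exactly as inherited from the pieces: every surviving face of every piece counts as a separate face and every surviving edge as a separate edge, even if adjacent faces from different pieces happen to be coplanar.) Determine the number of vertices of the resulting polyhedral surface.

A 14-gonal antiprism: V=28, E=56, F=30.
Attach a dodecagonal bipyramid (V=14, E=36, F=24) along a 3-gon: merge 3 vertices and 3 edges, delete both glued faces → V=39, E=89, F=52.
Check: V − E + F = 39 − 89 + 52 = 2.

39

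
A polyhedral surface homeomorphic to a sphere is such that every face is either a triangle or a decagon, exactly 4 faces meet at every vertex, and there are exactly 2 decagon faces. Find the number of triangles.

20

Let x be the number of triangles; then F = 2 + x.
Edge–face incidences: 2E = 10·2 + 3·x = 20 + 3x.
Every vertex has degree 4, so 4V = 2E.
Euler: V − E + F = 2 ⇒ (2E)/4 − E + (2 + x) = 2.
Multiply by 8: 2·(2E) − 4·(2E) + 8·(2 + x) = 16, i.e. 16 + 8x − 2·(20 + 3x) = 16.
Collecting terms: 2x − 24 = 16, so 2x = 40, so x = 20.
Then 2E = 20 + 3·20 = 80, so E = 40, V = 2E/4 = 20, F = 2 + 20 = 22.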